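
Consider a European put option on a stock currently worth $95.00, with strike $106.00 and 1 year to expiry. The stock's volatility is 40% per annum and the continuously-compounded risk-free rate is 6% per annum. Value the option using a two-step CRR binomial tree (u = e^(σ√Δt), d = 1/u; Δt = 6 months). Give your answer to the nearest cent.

$18.28

CRR parameters: u = e^(σ√Δt) = e^(0.4·√0.5) = 1.3269, d = 1/u = 0.7536
Per-period rate: rΔt = 0.06·0.5 = 0.03, so R = e^0.03 = 1.0305
Risk-neutral probability p = (e^0.03 − 0.7536)/(1.3269 − 0.7536) = 0.2768/0.5733 = 0.4829
Terminal stock prices: S_uu = 167.3, S_ud = 95, S_dd = 53.96
Terminal payoffs (K − S): max(-61.26, 0) = 0, max(11, 0) = 11, max(52.04, 0) = 52.04
Node u (S = 126.1): V_u = e^(−0.03)·[0.4829·0.0000 + 0.5171·11.0000] = 5.5202
Node d (S = 71.6): V_d = e^(−0.03)·[0.4829·11.0000 + 0.5171·52.0428] = 31.2716
Node 0 (S = 95): V_0 = e^(−0.03)·[0.4829·5.5202 + 0.5171·31.2716] = 18.2800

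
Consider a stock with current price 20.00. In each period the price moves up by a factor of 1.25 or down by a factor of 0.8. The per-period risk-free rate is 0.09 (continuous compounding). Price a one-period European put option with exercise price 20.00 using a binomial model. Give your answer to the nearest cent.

1.27

Risk-neutral probability p = (e^0.09 − 0.8)/(1.25 − 0.8) = 0.2942/0.4500 = 0.6537
Terminal stock prices: S_u = 25, S_d = 16
Terminal payoffs (K − S): max(-5, 0) = 0, max(4, 0) = 4
Node 0 (S = 20): V_0 = e^(−0.09)·[0.6537·0.0000 + 0.3463·4.0000] = 1.2659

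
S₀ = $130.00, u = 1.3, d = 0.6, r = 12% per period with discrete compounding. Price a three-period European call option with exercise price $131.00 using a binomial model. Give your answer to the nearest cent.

$45.36

Risk-neutral probability p = (1 + 0.12 − 0.6)/(1.3 − 0.6) = 0.5200/0.7000 = 0.7429
Terminal stock prices: S_uuu = 285.6, S_uud = 131.8, S_udd = 60.84, S_ddd = 28.08
Terminal payoffs (S − K): max(154.6, 0) = 154.6, max(0.82, 0) = 0.82, max(-70.16, 0) = 0, max(-102.9, 0) = 0
Node uu (S = 219.7): V_uu = 1/1.12·[0.7429·154.6100 + 0.2571·0.8200] = 102.7357
Node ud (S = 101.4): V_ud = 1/1.12·[0.7429·0.8200 + 0.2571·0.0000] = 0.5439
Node dd (S = 46.8): V_dd = 1/1.12·[0.7429·0.0000 + 0.2571·0.0000] = 0.0000
Node u (S = 169): V_u = 1/1.12·[0.7429·102.7357 + 0.2571·0.5439] = 68.2659
Node d (S = 78): V_d = 1/1.12·[0.7429·0.5439 + 0.2571·0.0000] = 0.3607
Node 0 (S = 130): V_0 = 1/1.12·[0.7429·68.2659 + 0.2571·0.3607] = 45.3612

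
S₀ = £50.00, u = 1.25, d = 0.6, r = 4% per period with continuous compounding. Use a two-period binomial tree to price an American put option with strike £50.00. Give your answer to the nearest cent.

Risk-neutral probability p = (e^0.04 − 0.6)/(1.25 − 0.6) = 0.4408/0.6500 = 0.6782
Terminal stock prices: S_uu = 78.12, S_ud = 37.5, S_dd = 18
Terminal payoffs (K − S): max(-28.12, 0) = 0, max(12.5, 0) = 12.5, max(32, 0) = 32
Node u (S = 62.5): continuation = e^(−0.04)·[0.6782·0.0000 + 0.3218·12.5000] = 3.8651; exercise value = 0.0000 ≤ continuation, so V_u = 3.8651
Node d (S = 30): continuation = e^(−0.04)·[0.6782·12.5000 + 0.3218·32.0000] = 18.0395; exercise value = 20.0000 > continuation, so V_d = 20.0000 (exercise)
Node 0 (S = 50): continuation = e^(−0.04)·[0.6782·3.8651 + 0.3218·20.0000] = 8.7026; exercise value = 0.0000 ≤ continuation, so V_0 = 8.7026

£8.70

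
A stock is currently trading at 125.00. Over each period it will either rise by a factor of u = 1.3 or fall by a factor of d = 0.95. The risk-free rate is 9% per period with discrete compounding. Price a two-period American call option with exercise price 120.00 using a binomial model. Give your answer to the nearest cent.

26.18

Risk-neutral probability p = (1 + 0.09 − 0.95)/(1.3 − 0.95) = 0.1400/0.3500 = 0.4000
Terminal stock prices: S_uu = 211.3, S_ud = 154.4, S_dd = 112.8
Terminal payoffs (S − K): max(91.25, 0) = 91.25, max(34.38, 0) = 34.38, max(-7.188, 0) = 0
Node u (S = 162.5): continuation = 1/1.09·[0.4000·91.2500 + 0.6000·34.3750] = 52.4083; exercise value = 42.5000 ≤ continuation, so V_u = 52.4083
Node d (S = 118.8): continuation = 1/1.09·[0.4000·34.3750 + 0.6000·0.0000] = 12.6147; exercise value = 0.0000 ≤ continuation, so V_d = 12.6147
Node 0 (S = 125): continuation = 1/1.09·[0.4000·52.4083 + 0.6000·12.6147] = 26.1762; exercise value = 5.0000 ≤ continuation, so V_0 = 26.1762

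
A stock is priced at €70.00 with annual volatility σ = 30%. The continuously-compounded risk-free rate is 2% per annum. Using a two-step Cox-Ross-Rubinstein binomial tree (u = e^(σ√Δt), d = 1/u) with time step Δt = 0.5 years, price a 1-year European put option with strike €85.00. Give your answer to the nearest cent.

€18.09

CRR parameters: u = e^(σ√Δt) = e^(0.3·√0.5) = 1.2363, d = 1/u = 0.8089
Per-period rate: rΔt = 0.02·0.5 = 0.01, so R = e^0.01 = 1.0101
Risk-neutral probability p = (e^0.01 − 0.8089)/(1.2363 − 0.8089) = 0.2012/0.4275 = 0.4707
Terminal stock prices: S_uu = 107, S_ud = 70, S_dd = 45.8
Terminal payoffs (K − S): max(-21.99, 0) = 0, max(15, 0) = 15, max(39.2, 0) = 39.2
Node u (S = 86.54): V_u = e^(−0.01)·[0.4707·0.0000 + 0.5293·15.0000] = 7.8608
Node d (S = 56.62): V_d = e^(−0.01)·[0.4707·15.0000 + 0.5293·39.2024] = 27.5342
Node 0 (S = 70): V_0 = e^(−0.01)·[0.4707·7.8608 + 0.5293·27.5342] = 18.0926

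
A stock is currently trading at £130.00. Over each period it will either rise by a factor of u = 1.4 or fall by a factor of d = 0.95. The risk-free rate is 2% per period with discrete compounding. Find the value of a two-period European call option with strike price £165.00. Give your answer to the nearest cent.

Risk-neutral probability p = (1 + 0.02 − 0.95)/(1.4 − 0.95) = 0.0700/0.4500 = 0.1556
Terminal stock prices: S_uu = 254.8, S_ud = 172.9, S_dd = 117.3
Terminal payoffs (S − K): max(89.8, 0) = 89.8, max(7.9, 0) = 7.9, max(-47.67, 0) = 0
Node u (S = 182): V_u = 1/1.02·[0.1556·89.8000 + 0.8444·7.9000] = 20.2353
Node d (S = 123.5): V_d = 1/1.02·[0.1556·7.9000 + 0.8444·0.0000] = 1.2048
Node 0 (S = 130): V_0 = 1/1.02·[0.1556·20.2353 + 0.8444·1.2048] = 4.0834

£4.08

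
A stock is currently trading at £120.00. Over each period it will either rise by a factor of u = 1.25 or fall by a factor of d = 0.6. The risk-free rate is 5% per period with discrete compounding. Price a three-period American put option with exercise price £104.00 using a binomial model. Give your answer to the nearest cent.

£12.21

Risk-neutral probability p = (1 + 0.05 − 0.6)/(1.25 − 0.6) = 0.4500/0.6500 = 0.6923
Terminal stock prices: S_uuu = 234.4, S_uud = 112.5, S_udd = 54, S_ddd = 25.92
Terminal payoffs (K − S): max(-130.4, 0) = 0, max(-8.5, 0) = 0, max(50, 0) = 50, max(78.08, 0) = 78.08
Node uu (S = 187.5): continuation = 1/1.05·[0.6923·0.0000 + 0.3077·0.0000] = 0.0000; exercise value = 0.0000 ≤ continuation, so V_uu = 0.0000
Node ud (S = 90): continuation = 1/1.05·[0.6923·0.0000 + 0.3077·50.0000] = 14.6520; exercise value = 14.0000 ≤ continuation, so V_ud = 14.6520
Node dd (S = 43.2): continuation = 1/1.05·[0.6923·50.0000 + 0.3077·78.0800] = 55.8476; exercise value = 60.8000 > continuation, so V_dd = 60.8000 (exercise)
Node u (S = 150): continuation = 1/1.05·[0.6923·0.0000 + 0.3077·14.6520] = 4.2936; exercise value = 0.0000 ≤ continuation, so V_u = 4.2936
Node d (S = 72): continuation = 1/1.05·[0.6923·14.6520 + 0.3077·60.8000] = 27.4775; exercise value = 32.0000 > continuation, so V_d = 32.0000 (exercise)
Node 0 (S = 120): continuation = 1/1.05·[0.6923·4.2936 + 0.3077·32.0000] = 12.2083; exercise value = 0.0000 ≤ continuation, so V_0 = 12.2083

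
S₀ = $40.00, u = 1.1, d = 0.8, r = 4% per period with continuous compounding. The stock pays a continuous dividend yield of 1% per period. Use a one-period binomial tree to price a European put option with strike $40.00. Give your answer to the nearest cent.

$1.78

Per-period risk-free factor R = e^0.04 = 1.0408; dividend-adjusted growth = e^(0.04−0.01) = 1.0305.
Risk-neutral probability p = (1.0305 − 0.8)/(1.1 − 0.8) = 0.2305/0.3000 = 0.7682
Terminal stock prices: S_u = 44, S_d = 32
Terminal payoffs (K − S): max(-4, 0) = 0, max(8, 0) = 8
Node 0 (S = 40): V_0 = e^(−0.04)·[0.7682·0.0000 + 0.2318·8.0000] = 1.7818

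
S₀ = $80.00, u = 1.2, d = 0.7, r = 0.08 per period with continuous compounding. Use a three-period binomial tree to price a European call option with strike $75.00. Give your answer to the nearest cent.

$24.23

Risk-neutral probability p = (e^0.08 − 0.7)/(1.2 − 0.7) = 0.3833/0.5000 = 0.7666
Terminal stock prices: S_uuu = 138.2, S_uud = 80.64, S_udd = 47.04, S_ddd = 27.44
Terminal payoffs (S − K): max(63.24, 0) = 63.24, max(5.64, 0) = 5.64, max(-27.96, 0) = 0, max(-47.56, 0) = 0
Node uu (S = 115.2): V_uu = e^(−0.08)·[0.7666·63.2400 + 0.2334·5.6400] = 45.9663
Node ud (S = 67.2): V_ud = e^(−0.08)·[0.7666·5.6400 + 0.2334·0.0000] = 3.9911
Node dd (S = 39.2): V_dd = e^(−0.08)·[0.7666·0.0000 + 0.2334·0.0000] = 0.0000
Node u (S = 96): V_u = e^(−0.08)·[0.7666·45.9663 + 0.2334·3.9911] = 33.3874
Node d (S = 56): V_d = e^(−0.08)·[0.7666·3.9911 + 0.2334·0.0000] = 2.8242
Node 0 (S = 80): V_0 = e^(−0.08)·[0.7666·33.3874 + 0.2334·2.8242] = 24.2348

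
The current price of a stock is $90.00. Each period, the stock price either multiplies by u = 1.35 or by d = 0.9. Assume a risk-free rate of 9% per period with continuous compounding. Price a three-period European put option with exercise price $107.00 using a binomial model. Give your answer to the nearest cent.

$8.55

Risk-neutral probability p = (e^0.09 − 0.9)/(1.35 − 0.9) = 0.1942/0.4500 = 0.4315
Terminal stock prices: S_uuu = 221.4, S_uud = 147.6, S_udd = 98.42, S_ddd = 65.61
Terminal payoffs (K − S): max(-114.4, 0) = 0, max(-40.62, 0) = 0, max(8.585, 0) = 8.585, max(41.39, 0) = 41.39
Node uu (S = 164): V_uu = e^(−0.09)·[0.4315·0.0000 + 0.5685·0.0000] = 0.0000
Node ud (S = 109.4): V_ud = e^(−0.09)·[0.4315·0.0000 + 0.5685·8.5850] = 4.4605
Node dd (S = 72.9): V_dd = e^(−0.09)·[0.4315·8.5850 + 0.5685·41.3900] = 24.8906
Node u (S = 121.5): V_u = e^(−0.09)·[0.4315·0.0000 + 0.5685·4.4605] = 2.3176
Node d (S = 81): V_d = e^(−0.09)·[0.4315·4.4605 + 0.5685·24.8906] = 14.6915
Node 0 (S = 90): V_0 = e^(−0.09)·[0.4315·2.3176 + 0.5685·14.6915] = 8.5472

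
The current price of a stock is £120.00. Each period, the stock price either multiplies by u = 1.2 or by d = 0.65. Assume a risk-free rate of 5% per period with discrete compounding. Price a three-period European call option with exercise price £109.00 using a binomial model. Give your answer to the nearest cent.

£33.93

Risk-neutral probability p = (1 + 0.05 − 0.65)/(1.2 − 0.65) = 0.4000/0.5500 = 0.7273
Terminal stock prices: S_uuu = 207.4, S_uud = 112.3, S_udd = 60.84, S_ddd = 32.95
Terminal payoffs (S − K): max(98.36, 0) = 98.36, max(3.32, 0) = 3.32, max(-48.16, 0) = 0, max(-76.05, 0) = 0
Node uu (S = 172.8): V_uu = 1/1.05·[0.7273·98.3600 + 0.2727·3.3200] = 68.9905
Node ud (S = 93.6): V_ud = 1/1.05·[0.7273·3.3200 + 0.2727·0.0000] = 2.2996
Node dd (S = 50.7): V_dd = 1/1.05·[0.7273·0.0000 + 0.2727·0.0000] = 0.0000
Node u (S = 144): V_u = 1/1.05·[0.7273·68.9905 + 0.2727·2.2996] = 48.3829
Node d (S = 78): V_d = 1/1.05·[0.7273·2.2996 + 0.2727·0.0000] = 1.5928
Node 0 (S = 120): V_0 = 1/1.05·[0.7273·48.3829 + 0.2727·1.5928] = 33.9257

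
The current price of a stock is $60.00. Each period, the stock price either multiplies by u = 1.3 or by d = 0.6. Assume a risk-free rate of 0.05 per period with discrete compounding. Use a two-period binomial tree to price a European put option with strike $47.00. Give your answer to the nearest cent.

$3.02

Risk-neutral probability p = (1 + 0.05 − 0.6)/(1.3 − 0.6) = 0.4500/0.7000 = 0.6429
Terminal stock prices: S_uu = 101.4, S_ud = 46.8, S_dd = 21.6
Terminal payoffs (K − S): max(-54.4, 0) = 0, max(0.2, 0) = 0.2, max(25.4, 0) = 25.4
Node u (S = 78): V_u = 1/1.05·[0.6429·0.0000 + 0.3571·0.2000] = 0.0680
Node d (S = 36): V_d = 1/1.05·[0.6429·0.2000 + 0.3571·25.4000] = 8.7619
Node 0 (S = 60): V_0 = 1/1.05·[0.6429·0.0680 + 0.3571·8.7619] = 3.0219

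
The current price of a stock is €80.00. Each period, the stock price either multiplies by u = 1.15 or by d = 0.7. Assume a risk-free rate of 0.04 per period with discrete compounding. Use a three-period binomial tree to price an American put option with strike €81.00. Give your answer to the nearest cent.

€9.57

Risk-neutral probability p = (1 + 0.04 − 0.7)/(1.15 − 0.7) = 0.3400/0.4500 = 0.7556
Terminal stock prices: S_uuu = 121.7, S_uud = 74.06, S_udd = 45.08, S_ddd = 27.44
Terminal payoffs (K − S): max(-40.67, 0) = 0, max(6.94, 0) = 6.94, max(35.92, 0) = 35.92, max(53.56, 0) = 53.56
Node uu (S = 105.8): continuation = 1/1.04·[0.7556·0.0000 + 0.2444·6.9400] = 1.6312; exercise value = 0.0000 ≤ continuation, so V_uu = 1.6312
Node ud (S = 64.4): continuation = 1/1.04·[0.7556·6.9400 + 0.2444·35.9200] = 13.4846; exercise value = 16.6000 > continuation, so V_ud = 16.6000 (exercise)
Node dd (S = 39.2): continuation = 1/1.04·[0.7556·35.9200 + 0.2444·53.5600] = 38.6846; exercise value = 41.8000 > continuation, so V_dd = 41.8000 (exercise)
Node u (S = 92): continuation = 1/1.04·[0.7556·1.6312 + 0.2444·16.6000] = 5.0868; exercise value = 0.0000 ≤ continuation, so V_u = 5.0868
Node d (S = 56): continuation = 1/1.04·[0.7556·16.6000 + 0.2444·41.8000] = 21.8846; exercise value = 25.0000 > continuation, so V_d = 25.0000 (exercise)
Node 0 (S = 80): continuation = 1/1.04·[0.7556·5.0868 + 0.2444·25.0000] = 9.5716; exercise value = 1.0000 ≤ continuation, so V_0 = 9.5716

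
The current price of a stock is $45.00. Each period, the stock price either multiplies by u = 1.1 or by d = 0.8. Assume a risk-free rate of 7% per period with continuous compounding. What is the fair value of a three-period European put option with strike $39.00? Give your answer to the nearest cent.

Risk-neutral probability p = (e^0.07 − 0.8)/(1.1 − 0.8) = 0.2725/0.3000 = 0.9084
Terminal stock prices: S_uuu = 59.9, S_uud = 43.56, S_udd = 31.68, S_ddd = 23.04
Terminal payoffs (K − S): max(-20.9, 0) = 0, max(-4.56, 0) = 0, max(7.32, 0) = 7.32, max(15.96, 0) = 15.96
Node uu (S = 54.45): V_uu = e^(−0.07)·[0.9084·0.0000 + 0.0916·0.0000] = 0.0000
Node ud (S = 39.6): V_ud = e^(−0.07)·[0.9084·0.0000 + 0.0916·7.3200] = 0.6255
Node dd (S = 28.8): V_dd = e^(−0.07)·[0.9084·7.3200 + 0.0916·15.9600] = 7.5634
Node u (S = 49.5): V_u = e^(−0.07)·[0.9084·0.0000 + 0.0916·0.6255] = 0.0534
Node d (S = 36): V_d = e^(−0.07)·[0.9084·0.6255 + 0.0916·7.5634] = 1.1760
Node 0 (S = 45): V_0 = e^(−0.07)·[0.9084·0.0534 + 0.0916·1.1760] = 0.1457

$0.15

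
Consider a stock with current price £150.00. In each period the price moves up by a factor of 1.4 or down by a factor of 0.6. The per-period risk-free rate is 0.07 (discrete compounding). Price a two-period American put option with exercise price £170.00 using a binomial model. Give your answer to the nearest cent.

£40.15

Risk-neutral probability p = (1 + 0.07 − 0.6)/(1.4 − 0.6) = 0.4700/0.8000 = 0.5875
Terminal stock prices: S_uu = 294, S_ud = 126, S_dd = 54
Terminal payoffs (K − S): max(-124, 0) = 0, max(44, 0) = 44, max(116, 0) = 116
Node u (S = 210): continuation = 1/1.07·[0.5875·0.0000 + 0.4125·44.0000] = 16.9626; exercise value = 0.0000 ≤ continuation, so V_u = 16.9626
Node d (S = 90): continuation = 1/1.07·[0.5875·44.0000 + 0.4125·116.0000] = 68.8785; exercise value = 80.0000 > continuation, so V_d = 80.0000 (exercise)
Node 0 (S = 150): continuation = 1/1.07·[0.5875·16.9626 + 0.4125·80.0000] = 40.1547; exercise value = 20.0000 ≤ continuation, so V_0 = 40.1547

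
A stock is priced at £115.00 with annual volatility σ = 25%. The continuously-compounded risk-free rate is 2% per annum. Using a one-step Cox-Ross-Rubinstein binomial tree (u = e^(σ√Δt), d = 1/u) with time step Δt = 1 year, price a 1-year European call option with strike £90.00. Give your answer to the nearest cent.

CRR parameters: u = e^(σ√Δt) = e^(0.25·√1) = 1.2840, d = 1/u = 0.7788
Per-period rate: rΔt = 0.02·1 = 0.02, so R = e^0.02 = 1.0202
Risk-neutral probability p = (e^0.02 − 0.7788)/(1.2840 − 0.7788) = 0.2414/0.5052 = 0.4778
Terminal stock prices: S_u = 147.7, S_d = 89.56
Terminal payoffs (S − K): max(57.66, 0) = 57.66, max(-0.4379, 0) = 0
Node 0 (S = 115): V_0 = e^(−0.02)·[0.4778·57.6629 + 0.5222·0.0000] = 27.0063

£27.01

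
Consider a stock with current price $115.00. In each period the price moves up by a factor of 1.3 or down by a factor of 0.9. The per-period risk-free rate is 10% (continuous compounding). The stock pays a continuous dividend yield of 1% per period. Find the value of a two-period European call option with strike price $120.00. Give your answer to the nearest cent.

Per-period risk-free factor R = e^0.1 = 1.1052; dividend-adjusted growth = e^(0.1−0.01) = 1.0942.
Risk-neutral probability p = (1.0942 − 0.9)/(1.3 − 0.9) = 0.1942/0.4000 = 0.4854
Terminal stock prices: S_uu = 194.4, S_ud = 134.6, S_dd = 93.15
Terminal payoffs (S − K): max(74.35, 0) = 74.35, max(14.55, 0) = 14.55, max(-26.85, 0) = 0
Node u (S = 149.5): V_u = e^(−0.1)·[0.4854·74.3500 + 0.5146·14.5500] = 39.4320
Node d (S = 103.5): V_d = e^(−0.1)·[0.4854·14.5500 + 0.5146·0.0000] = 6.3909
Node 0 (S = 115): V_0 = e^(−0.1)·[0.4854·39.4320 + 0.5146·6.3909] = 20.2957

$20.30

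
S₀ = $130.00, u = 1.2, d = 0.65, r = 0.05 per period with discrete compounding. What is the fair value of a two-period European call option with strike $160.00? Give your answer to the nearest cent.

$13.05

Risk-neutral probability p = (1 + 0.05 − 0.65)/(1.2 − 0.65) = 0.4000/0.5500 = 0.7273
Terminal stock prices: S_uu = 187.2, S_ud = 101.4, S_dd = 54.93
Terminal payoffs (S − K): max(27.2, 0) = 27.2, max(-58.6, 0) = 0, max(-105.1, 0) = 0
Node u (S = 156): V_u = 1/1.05·[0.7273·27.2000 + 0.2727·0.0000] = 18.8398
Node d (S = 84.5): V_d = 1/1.05·[0.7273·0.0000 + 0.2727·0.0000] = 0.0000
Node 0 (S = 130): V_0 = 1/1.05·[0.7273·18.8398 + 0.2727·0.0000] = 13.0492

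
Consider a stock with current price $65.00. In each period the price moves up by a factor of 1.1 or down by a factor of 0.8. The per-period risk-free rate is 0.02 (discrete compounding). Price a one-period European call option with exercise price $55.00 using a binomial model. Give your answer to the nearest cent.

$11.86

Risk-neutral probability p = (1 + 0.02 − 0.8)/(1.1 − 0.8) = 0.2200/0.3000 = 0.7333
Terminal stock prices: S_u = 71.5, S_d = 52
Terminal payoffs (S − K): max(16.5, 0) = 16.5, max(-3, 0) = 0
Node 0 (S = 65): V_0 = 1/1.02·[0.7333·16.5000 + 0.2667·0.0000] = 11.8627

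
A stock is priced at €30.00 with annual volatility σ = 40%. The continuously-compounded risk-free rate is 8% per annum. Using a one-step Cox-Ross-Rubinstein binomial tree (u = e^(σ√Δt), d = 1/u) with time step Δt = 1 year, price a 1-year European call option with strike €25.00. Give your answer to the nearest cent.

CRR parameters: u = e^(σ√Δt) = e^(0.4·√1) = 1.4918, d = 1/u = 0.6703
Per-period rate: rΔt = 0.08·1 = 0.08, so R = e^0.08 = 1.0833
Risk-neutral probability p = (e^0.08 − 0.6703)/(1.4918 − 0.6703) = 0.4130/0.8215 = 0.5027
Terminal stock prices: S_u = 44.75, S_d = 20.11
Terminal payoffs (S − K): max(19.75, 0) = 19.75, max(-4.89, 0) = 0
Node 0 (S = 30): V_0 = e^(−0.08)·[0.5027·19.7547 + 0.4973·0.0000] = 9.1671

€9.17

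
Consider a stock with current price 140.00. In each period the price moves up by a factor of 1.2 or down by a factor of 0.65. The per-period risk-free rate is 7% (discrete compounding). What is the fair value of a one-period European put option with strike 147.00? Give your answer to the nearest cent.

12.37

Risk-neutral probability p = (1 + 0.07 − 0.65)/(1.2 − 0.65) = 0.4200/0.5500 = 0.7636
Terminal stock prices: S_u = 168, S_d = 91
Terminal payoffs (K − S): max(-21, 0) = 0, max(56, 0) = 56
Node 0 (S = 140): V_0 = 1/1.07·[0.7636·0.0000 + 0.2364·56.0000] = 12.3704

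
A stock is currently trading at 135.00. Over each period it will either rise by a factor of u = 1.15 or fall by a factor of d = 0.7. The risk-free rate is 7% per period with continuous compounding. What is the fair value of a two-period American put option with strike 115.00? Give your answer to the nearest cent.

4.08

Risk-neutral probability p = (e^0.07 − 0.7)/(1.15 − 0.7) = 0.3725/0.4500 = 0.8278
Terminal stock prices: S_uu = 178.5, S_ud = 108.7, S_dd = 66.15
Terminal payoffs (K − S): max(-63.54, 0) = 0, max(6.325, 0) = 6.325, max(48.85, 0) = 48.85
Node u (S = 155.2): continuation = e^(−0.07)·[0.8278·0.0000 + 0.1722·6.3250] = 1.0156; exercise value = 0.0000 ≤ continuation, so V_u = 1.0156
Node d (S = 94.5): continuation = e^(−0.07)·[0.8278·6.3250 + 0.1722·48.8500] = 12.7253; exercise value = 20.5000 > continuation, so V_d = 20.5000 (exercise)
Node 0 (S = 135): continuation = e^(−0.07)·[0.8278·1.0156 + 0.1722·20.5000] = 4.0754; exercise value = 0.0000 ≤ continuation, so V_0 = 4.0754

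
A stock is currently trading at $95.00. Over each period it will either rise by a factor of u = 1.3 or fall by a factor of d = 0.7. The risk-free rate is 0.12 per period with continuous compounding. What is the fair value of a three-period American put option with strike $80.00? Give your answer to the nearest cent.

Risk-neutral probability p = (e^0.12 − 0.7)/(1.3 − 0.7) = 0.4275/0.6000 = 0.7125
Terminal stock prices: S_uuu = 208.7, S_uud = 112.4, S_udd = 60.51, S_ddd = 32.58
Terminal payoffs (K − S): max(-128.7, 0) = 0, max(-32.39, 0) = 0, max(19.49, 0) = 19.49, max(47.42, 0) = 47.42
Node uu (S = 160.6): continuation = e^(−0.12)·[0.7125·0.0000 + 0.2875·0.0000] = 0.0000; exercise value = 0.0000 ≤ continuation, so V_uu = 0.0000
Node ud (S = 86.45): continuation = e^(−0.12)·[0.7125·0.0000 + 0.2875·19.4850] = 4.9686; exercise value = 0.0000 ≤ continuation, so V_ud = 4.9686
Node dd (S = 46.55): continuation = e^(−0.12)·[0.7125·19.4850 + 0.2875·47.4150] = 24.4036; exercise value = 33.4500 > continuation, so V_dd = 33.4500 (exercise)
Node u (S = 123.5): continuation = e^(−0.12)·[0.7125·0.0000 + 0.2875·4.9686] = 1.2670; exercise value = 0.0000 ≤ continuation, so V_u = 1.2670
Node d (S = 66.5): continuation = e^(−0.12)·[0.7125·4.9686 + 0.2875·33.4500] = 11.6693; exercise value = 13.5000 > continuation, so V_d = 13.5000 (exercise)
Node 0 (S = 95): continuation = e^(−0.12)·[0.7125·1.2670 + 0.2875·13.5000] = 4.2430; exercise value = 0.0000 ≤ continuation, so V_0 = 4.2430

$4.24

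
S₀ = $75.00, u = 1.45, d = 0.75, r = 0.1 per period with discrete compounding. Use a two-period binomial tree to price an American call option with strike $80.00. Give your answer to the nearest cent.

$16.70

Risk-neutral probability p = (1 + 0.1 − 0.75)/(1.45 − 0.75) = 0.3500/0.7000 = 0.5000
Terminal stock prices: S_uu = 157.7, S_ud = 81.56, S_dd = 42.19
Terminal payoffs (S − K): max(77.69, 0) = 77.69, max(1.562, 0) = 1.562, max(-37.81, 0) = 0
Node u (S = 108.8): continuation = 1/1.1·[0.5000·77.6875 + 0.5000·1.5625] = 36.0227; exercise value = 28.7500 ≤ continuation, so V_u = 36.0227
Node d (S = 56.25): continuation = 1/1.1·[0.5000·1.5625 + 0.5000·0.0000] = 0.7102; exercise value = 0.0000 ≤ continuation, so V_d = 0.7102
Node 0 (S = 75): continuation = 1/1.1·[0.5000·36.0227 + 0.5000·0.7102] = 16.6968; exercise value = 0.0000 ≤ continuation, so V_0 = 16.6968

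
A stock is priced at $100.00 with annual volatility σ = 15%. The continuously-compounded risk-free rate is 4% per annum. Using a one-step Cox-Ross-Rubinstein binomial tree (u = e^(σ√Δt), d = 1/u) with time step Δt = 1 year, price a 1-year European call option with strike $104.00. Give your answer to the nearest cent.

$7.00

CRR parameters: u = e^(σ√Δt) = e^(0.15·√1) = 1.1618, d = 1/u = 0.8607
Per-period rate: rΔt = 0.04·1 = 0.04, so R = e^0.04 = 1.0408
Risk-neutral probability p = (e^0.04 − 0.8607)/(1.1618 − 0.8607) = 0.1801/0.3011 = 0.5981
Terminal stock prices: S_u = 116.2, S_d = 86.07
Terminal payoffs (S − K): max(12.18, 0) = 12.18, max(-17.93, 0) = 0
Node 0 (S = 100): V_0 = e^(−0.04)·[0.5981·12.1834 + 0.4019·0.0000] = 7.0012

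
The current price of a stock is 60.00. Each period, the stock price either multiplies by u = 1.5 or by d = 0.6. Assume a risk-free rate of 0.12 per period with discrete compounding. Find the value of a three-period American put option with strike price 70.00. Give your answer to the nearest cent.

15.93

Risk-neutral probability p = (1 + 0.12 − 0.6)/(1.5 − 0.6) = 0.5200/0.9000 = 0.5778
Terminal stock prices: S_uuu = 202.5, S_uud = 81, S_udd = 32.4, S_ddd = 12.96
Terminal payoffs (K − S): max(-132.5, 0) = 0, max(-11, 0) = 0, max(37.6, 0) = 37.6, max(57.04, 0) = 57.04
Node uu (S = 135): continuation = 1/1.12·[0.5778·0.0000 + 0.4222·0.0000] = 0.0000; exercise value = 0.0000 ≤ continuation, so V_uu = 0.0000
Node ud (S = 54): continuation = 1/1.12·[0.5778·0.0000 + 0.4222·37.6000] = 14.1746; exercise value = 16.0000 > continuation, so V_ud = 16.0000 (exercise)
Node dd (S = 21.6): continuation = 1/1.12·[0.5778·37.6000 + 0.4222·57.0400] = 40.9000; exercise value = 48.4000 > continuation, so V_dd = 48.4000 (exercise)
Node u (S = 90): continuation = 1/1.12·[0.5778·0.0000 + 0.4222·16.0000] = 6.0317; exercise value = 0.0000 ≤ continuation, so V_u = 6.0317
Node d (S = 36): continuation = 1/1.12·[0.5778·16.0000 + 0.4222·48.4000] = 26.5000; exercise value = 34.0000 > continuation, so V_d = 34.0000 (exercise)
Node 0 (S = 60): continuation = 1/1.12·[0.5778·6.0317 + 0.4222·34.0000] = 15.9291; exercise value = 10.0000 ≤ continuation, so V_0 = 15.9291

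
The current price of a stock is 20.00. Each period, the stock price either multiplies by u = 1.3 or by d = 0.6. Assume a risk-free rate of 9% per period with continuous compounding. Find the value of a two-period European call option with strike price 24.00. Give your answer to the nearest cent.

4.08

Risk-neutral probability p = (e^0.09 − 0.6)/(1.3 − 0.6) = 0.4942/0.7000 = 0.7060
Terminal stock prices: S_uu = 33.8, S_ud = 15.6, S_dd = 7.2
Terminal payoffs (S − K): max(9.8, 0) = 9.8, max(-8.4, 0) = 0, max(-16.8, 0) = 0
Node u (S = 26): V_u = e^(−0.09)·[0.7060·9.8000 + 0.2940·0.0000] = 6.3230
Node d (S = 12): V_d = e^(−0.09)·[0.7060·0.0000 + 0.2940·0.0000] = 0.0000
Node 0 (S = 20): V_0 = e^(−0.09)·[0.7060·6.3230 + 0.2940·0.0000] = 4.0796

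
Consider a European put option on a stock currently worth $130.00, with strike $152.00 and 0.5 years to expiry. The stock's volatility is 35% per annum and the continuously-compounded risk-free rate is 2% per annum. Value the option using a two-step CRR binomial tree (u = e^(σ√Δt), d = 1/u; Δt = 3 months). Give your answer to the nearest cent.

$27.61

CRR parameters: u = e^(σ√Δt) = e^(0.35·√0.25) = 1.1912, d = 1/u = 0.8395
Per-period rate: rΔt = 0.02·0.25 = 0.005, so R = e^0.005 = 1.0050
Risk-neutral probability p = (e^0.005 − 0.8395)/(1.1912 − 0.8395) = 0.1656/0.3518 = 0.4706
Terminal stock prices: S_uu = 184.5, S_ud = 130, S_dd = 91.61
Terminal payoffs (K − S): max(-32.48, 0) = 0, max(22, 0) = 22, max(60.39, 0) = 60.39
Node u (S = 154.9): V_u = e^(−0.005)·[0.4706·0.0000 + 0.5294·22.0000] = 11.5885
Node d (S = 109.1): V_d = e^(−0.005)·[0.4706·22.0000 + 0.5294·60.3905] = 42.1125
Node 0 (S = 130): V_0 = e^(−0.005)·[0.4706·11.5885 + 0.5294·42.1125] = 27.6092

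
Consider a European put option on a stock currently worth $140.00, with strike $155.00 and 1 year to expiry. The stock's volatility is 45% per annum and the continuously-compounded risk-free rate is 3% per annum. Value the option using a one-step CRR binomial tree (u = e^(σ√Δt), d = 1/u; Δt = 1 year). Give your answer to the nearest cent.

$36.86

CRR parameters: u = e^(σ√Δt) = e^(0.45·√1) = 1.5683, d = 1/u = 0.6376
Per-period rate: rΔt = 0.03·1 = 0.03, so R = e^0.03 = 1.0305
Risk-neutral probability p = (e^0.03 − 0.6376)/(1.5683 − 0.6376) = 0.3928/0.9307 = 0.4221
Terminal stock prices: S_u = 219.6, S_d = 89.27
Terminal payoffs (K − S): max(-64.56, 0) = 0, max(65.73, 0) = 65.73
Node 0 (S = 140): V_0 = e^(−0.03)·[0.4221·0.0000 + 0.5779·65.7321] = 36.8649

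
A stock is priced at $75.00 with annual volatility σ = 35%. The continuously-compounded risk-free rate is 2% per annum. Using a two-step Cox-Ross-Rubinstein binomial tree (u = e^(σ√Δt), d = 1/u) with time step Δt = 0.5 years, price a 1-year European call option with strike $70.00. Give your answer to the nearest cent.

CRR parameters: u = e^(σ√Δt) = e^(0.35·√0.5) = 1.2808, d = 1/u = 0.7808
Per-period rate: rΔt = 0.02·0.5 = 0.01, so R = e^0.01 = 1.0101
Risk-neutral probability p = (e^0.01 − 0.7808)/(1.2808 − 0.7808) = 0.2293/0.5000 = 0.4585
Terminal stock prices: S_uu = 123, S_ud = 75, S_dd = 45.72
Terminal payoffs (S − K): max(53.03, 0) = 53.03, max(5, 0) = 5, max(-24.28, 0) = 0
Node u (S = 96.06): V_u = e^(−0.01)·[0.4585·53.0343 + 0.5415·5.0000] = 26.7568
Node d (S = 58.56): V_d = e^(−0.01)·[0.4585·5.0000 + 0.5415·0.0000] = 2.2699
Node 0 (S = 75): V_0 = e^(−0.01)·[0.4585·26.7568 + 0.5415·2.2699] = 13.3638

$13.36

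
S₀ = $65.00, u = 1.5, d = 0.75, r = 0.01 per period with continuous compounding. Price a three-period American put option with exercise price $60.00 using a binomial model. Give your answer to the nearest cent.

$11.28

Risk-neutral probability p = (e^0.01 − 0.75)/(1.5 − 0.75) = 0.2601/0.7500 = 0.3467
Terminal stock prices: S_uuu = 219.4, S_uud = 109.7, S_udd = 54.84, S_ddd = 27.42
Terminal payoffs (K − S): max(-159.4, 0) = 0, max(-49.69, 0) = 0, max(5.156, 0) = 5.156, max(32.58, 0) = 32.58
Node uu (S = 146.2): continuation = e^(−0.01)·[0.3467·0.0000 + 0.6533·0.0000] = 0.0000; exercise value = 0.0000 ≤ continuation, so V_uu = 0.0000
Node ud (S = 73.12): continuation = e^(−0.01)·[0.3467·0.0000 + 0.6533·5.1562] = 3.3349; exercise value = 0.0000 ≤ continuation, so V_ud = 3.3349
Node dd (S = 36.56): continuation = e^(−0.01)·[0.3467·5.1562 + 0.6533·32.5781] = 22.8405; exercise value = 23.4375 > continuation, so V_dd = 23.4375 (exercise)
Node u (S = 97.5): continuation = e^(−0.01)·[0.3467·0.0000 + 0.6533·3.3349] = 2.1569; exercise value = 0.0000 ≤ continuation, so V_u = 2.1569
Node d (S = 48.75): continuation = e^(−0.01)·[0.3467·3.3349 + 0.6533·23.4375] = 16.3034; exercise value = 11.2500 ≤ continuation, so V_d = 16.3034
Node 0 (S = 65): continuation = e^(−0.01)·[0.3467·2.1569 + 0.6533·16.3034] = 11.2849; exercise value = 0.0000 ≤ continuation, so V_0 = 11.2849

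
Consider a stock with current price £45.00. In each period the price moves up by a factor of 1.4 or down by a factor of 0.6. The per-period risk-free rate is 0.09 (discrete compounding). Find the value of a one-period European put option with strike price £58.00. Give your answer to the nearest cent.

Risk-neutral probability p = (1 + 0.09 − 0.6)/(1.4 − 0.6) = 0.4900/0.8000 = 0.6125
Terminal stock prices: S_u = 63, S_d = 27
Terminal payoffs (K − S): max(-5, 0) = 0, max(31, 0) = 31
Node 0 (S = 45): V_0 = 1/1.09·[0.6125·0.0000 + 0.3875·31.0000] = 11.0206

£11.02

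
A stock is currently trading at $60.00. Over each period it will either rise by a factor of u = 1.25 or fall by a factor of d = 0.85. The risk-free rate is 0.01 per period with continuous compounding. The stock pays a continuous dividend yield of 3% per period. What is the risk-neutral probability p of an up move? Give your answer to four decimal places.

p = 0.3255

Per-period risk-free factor R = e^0.01 = 1.0101; dividend-adjusted growth = e^(0.01−0.03) = 0.9802.
Risk-neutral probability p = (0.9802 − 0.85)/(1.25 − 0.85) = 0.1302/0.4000 = 0.3255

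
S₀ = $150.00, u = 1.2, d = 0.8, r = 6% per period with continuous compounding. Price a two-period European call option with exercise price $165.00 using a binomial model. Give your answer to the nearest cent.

$19.38

Risk-neutral probability p = (e^0.06 − 0.8)/(1.2 − 0.8) = 0.2618/0.4000 = 0.6546
Terminal stock prices: S_uu = 216, S_ud = 144, S_dd = 96
Terminal payoffs (S − K): max(51, 0) = 51, max(-21, 0) = 0, max(-69, 0) = 0
Node u (S = 180): V_u = e^(−0.06)·[0.6546·51.0000 + 0.3454·0.0000] = 31.4400
Node d (S = 120): V_d = e^(−0.06)·[0.6546·0.0000 + 0.3454·0.0000] = 0.0000
Node 0 (S = 150): V_0 = e^(−0.06)·[0.6546·31.4400 + 0.3454·0.0000] = 19.3819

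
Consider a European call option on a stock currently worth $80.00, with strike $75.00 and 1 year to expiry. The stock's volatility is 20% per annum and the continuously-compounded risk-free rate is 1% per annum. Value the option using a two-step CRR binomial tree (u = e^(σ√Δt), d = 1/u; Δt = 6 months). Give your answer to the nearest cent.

CRR parameters: u = e^(σ√Δt) = e^(0.2·√0.5) = 1.1519, d = 1/u = 0.8681
Per-period rate: rΔt = 0.01·0.5 = 0.005, so R = e^0.005 = 1.0050
Risk-neutral probability p = (e^0.005 − 0.8681)/(1.1519 − 0.8681) = 0.1369/0.2838 = 0.4824
Terminal stock prices: S_uu = 106.2, S_ud = 80, S_dd = 60.29
Terminal payoffs (S − K): max(31.15, 0) = 31.15, max(5, 0) = 5, max(-14.71, 0) = 0
Node u (S = 92.15): V_u = e^(−0.005)·[0.4824·31.1517 + 0.5176·5.0000] = 17.5269
Node d (S = 69.45): V_d = e^(−0.005)·[0.4824·5.0000 + 0.5176·0.0000] = 2.3998
Node 0 (S = 80): V_0 = e^(−0.005)·[0.4824·17.5269 + 0.5176·2.3998] = 9.6482

$9.65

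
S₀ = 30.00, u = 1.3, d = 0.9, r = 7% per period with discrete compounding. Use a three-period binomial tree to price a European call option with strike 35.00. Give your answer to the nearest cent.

Risk-neutral probability p = (1 + 0.07 − 0.9)/(1.3 − 0.9) = 0.1700/0.4000 = 0.4250
Terminal stock prices: S_uuu = 65.91, S_uud = 45.63, S_udd = 31.59, S_ddd = 21.87
Terminal payoffs (S − K): max(30.91, 0) = 30.91, max(10.63, 0) = 10.63, max(-3.41, 0) = 0, max(-13.13, 0) = 0
Node uu (S = 50.7): V_uu = 1/1.07·[0.4250·30.9100 + 0.5750·10.6300] = 17.9897
Node ud (S = 35.1): V_ud = 1/1.07·[0.4250·10.6300 + 0.5750·0.0000] = 4.2222
Node dd (S = 24.3): V_dd = 1/1.07·[0.4250·0.0000 + 0.5750·0.0000] = 0.0000
Node u (S = 39): V_u = 1/1.07·[0.4250·17.9897 + 0.5750·4.2222] = 9.4144
Node d (S = 27): V_d = 1/1.07·[0.4250·4.2222 + 0.5750·0.0000] = 1.6770
Node 0 (S = 30): V_0 = 1/1.07·[0.4250·9.4144 + 0.5750·1.6770] = 4.6406

4.64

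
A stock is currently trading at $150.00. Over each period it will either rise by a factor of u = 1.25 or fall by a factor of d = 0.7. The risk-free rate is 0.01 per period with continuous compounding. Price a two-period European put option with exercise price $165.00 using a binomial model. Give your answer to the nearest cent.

$33.34

Risk-neutral probability p = (e^0.01 − 0.7)/(1.25 − 0.7) = 0.3101/0.5500 = 0.5637
Terminal stock prices: S_uu = 234.4, S_ud = 131.2, S_dd = 73.5
Terminal payoffs (K − S): max(-69.38, 0) = 0, max(33.75, 0) = 33.75, max(91.5, 0) = 91.5
Node u (S = 187.5): V_u = e^(−0.01)·[0.5637·0.0000 + 0.4363·33.7500] = 14.5777
Node d (S = 105): V_d = e^(−0.01)·[0.5637·33.7500 + 0.4363·91.5000] = 58.3582
Node 0 (S = 150): V_0 = e^(−0.01)·[0.5637·14.5777 + 0.4363·58.3582] = 33.3428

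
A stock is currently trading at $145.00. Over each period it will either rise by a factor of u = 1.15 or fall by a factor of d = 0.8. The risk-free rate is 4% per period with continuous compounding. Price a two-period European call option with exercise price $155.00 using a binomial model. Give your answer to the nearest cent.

Risk-neutral probability p = (e^0.04 − 0.8)/(1.15 − 0.8) = 0.2408/0.3500 = 0.6880
Terminal stock prices: S_uu = 191.8, S_ud = 133.4, S_dd = 92.8
Terminal payoffs (S − K): max(36.76, 0) = 36.76, max(-21.6, 0) = 0, max(-62.2, 0) = 0
Node u (S = 166.8): V_u = e^(−0.04)·[0.6880·36.7625 + 0.3120·0.0000] = 24.3020
Node d (S = 116): V_d = e^(−0.04)·[0.6880·0.0000 + 0.3120·0.0000] = 0.0000
Node 0 (S = 145): V_0 = e^(−0.04)·[0.6880·24.3020 + 0.3120·0.0000] = 16.0649

$16.06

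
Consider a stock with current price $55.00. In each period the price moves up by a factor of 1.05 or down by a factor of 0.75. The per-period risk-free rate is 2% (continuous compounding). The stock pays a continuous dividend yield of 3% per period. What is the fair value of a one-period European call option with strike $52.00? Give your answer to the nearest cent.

Per-period risk-free factor R = e^0.02 = 1.0202; dividend-adjusted growth = e^(0.02−0.03) = 0.9900.
Risk-neutral probability p = (0.9900 − 0.75)/(1.05 − 0.75) = 0.2400/0.3000 = 0.8002
Terminal stock prices: S_u = 57.75, S_d = 41.25
Terminal payoffs (S − K): max(5.75, 0) = 5.75, max(-10.75, 0) = 0
Node 0 (S = 55): V_0 = e^(−0.02)·[0.8002·5.7500 + 0.1998·0.0000] = 4.5099

$4.51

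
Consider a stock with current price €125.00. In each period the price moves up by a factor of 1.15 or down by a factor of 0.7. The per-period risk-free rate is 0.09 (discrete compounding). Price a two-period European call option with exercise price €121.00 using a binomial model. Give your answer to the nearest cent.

€28.01

Risk-neutral probability p = (1 + 0.09 − 0.7)/(1.15 − 0.7) = 0.3900/0.4500 = 0.8667
Terminal stock prices: S_uu = 165.3, S_ud = 100.6, S_dd = 61.25
Terminal payoffs (S − K): max(44.31, 0) = 44.31, max(-20.38, 0) = 0, max(-59.75, 0) = 0
Node u (S = 143.8): V_u = 1/1.09·[0.8667·44.3125 + 0.1333·0.0000] = 35.2332
Node d (S = 87.5): V_d = 1/1.09·[0.8667·0.0000 + 0.1333·0.0000] = 0.0000
Node 0 (S = 125): V_0 = 1/1.09·[0.8667·35.2332 + 0.1333·0.0000] = 28.0141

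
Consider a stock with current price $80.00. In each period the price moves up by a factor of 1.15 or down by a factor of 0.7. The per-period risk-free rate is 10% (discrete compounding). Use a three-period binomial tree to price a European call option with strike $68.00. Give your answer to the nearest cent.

Risk-neutral probability p = (1 + 0.1 − 0.7)/(1.15 − 0.7) = 0.4000/0.4500 = 0.8889
Terminal stock prices: S_uuu = 121.7, S_uud = 74.06, S_udd = 45.08, S_ddd = 27.44
Terminal payoffs (S − K): max(53.67, 0) = 53.67, max(6.06, 0) = 6.06, max(-22.92, 0) = 0, max(-40.56, 0) = 0
Node uu (S = 105.8): V_uu = 1/1.1·[0.8889·53.6700 + 0.1111·6.0600] = 43.9818
Node ud (S = 64.4): V_ud = 1/1.1·[0.8889·6.0600 + 0.1111·0.0000] = 4.8970
Node dd (S = 39.2): V_dd = 1/1.1·[0.8889·0.0000 + 0.1111·0.0000] = 0.0000
Node u (S = 92): V_u = 1/1.1·[0.8889·43.9818 + 0.1111·4.8970] = 36.0355
Node d (S = 56): V_d = 1/1.1·[0.8889·4.8970 + 0.1111·0.0000] = 3.9571
Node 0 (S = 80): V_0 = 1/1.1·[0.8889·36.0355 + 0.1111·3.9571] = 29.5193

$29.52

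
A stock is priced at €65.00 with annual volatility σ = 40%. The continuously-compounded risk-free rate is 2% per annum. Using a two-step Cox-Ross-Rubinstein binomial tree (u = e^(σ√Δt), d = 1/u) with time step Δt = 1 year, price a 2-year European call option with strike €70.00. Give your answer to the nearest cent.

€13.01

CRR parameters: u = e^(σ√Δt) = e^(0.4·√1) = 1.4918, d = 1/u = 0.6703
Per-period rate: rΔt = 0.02·1 = 0.02, so R = e^0.02 = 1.0202
Risk-neutral probability p = (e^0.02 − 0.6703)/(1.4918 − 0.6703) = 0.3499/0.8215 = 0.4259
Terminal stock prices: S_uu = 144.7, S_ud = 65, S_dd = 29.21
Terminal payoffs (S − K): max(74.66, 0) = 74.66, max(-5, 0) = 0, max(-40.79, 0) = 0
Node u (S = 96.97): V_u = e^(−0.02)·[0.4259·74.6602 + 0.5741·0.0000] = 31.1683
Node d (S = 43.57): V_d = e^(−0.02)·[0.4259·0.0000 + 0.5741·0.0000] = 0.0000
Node 0 (S = 65): V_0 = e^(−0.02)·[0.4259·31.1683 + 0.5741·0.0000] = 13.0118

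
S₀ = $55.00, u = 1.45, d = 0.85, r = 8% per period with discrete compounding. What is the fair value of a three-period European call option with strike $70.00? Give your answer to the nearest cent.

Risk-neutral probability p = (1 + 0.08 − 0.85)/(1.45 − 0.85) = 0.2300/0.6000 = 0.3833
Terminal stock prices: S_uuu = 167.7, S_uud = 98.29, S_udd = 57.62, S_ddd = 33.78
Terminal payoffs (S − K): max(97.67, 0) = 97.67, max(28.29, 0) = 28.29, max(-12.38, 0) = 0, max(-36.22, 0) = 0
Node uu (S = 115.6): V_uu = 1/1.08·[0.3833·97.6744 + 0.6167·28.2919] = 50.8227
Node ud (S = 67.79): V_ud = 1/1.08·[0.3833·28.2919 + 0.6167·0.0000] = 10.0419
Node dd (S = 39.74): V_dd = 1/1.08·[0.3833·0.0000 + 0.6167·0.0000] = 0.0000
Node u (S = 79.75): V_u = 1/1.08·[0.3833·50.8227 + 0.6167·10.0419] = 23.7727
Node d (S = 46.75): V_d = 1/1.08·[0.3833·10.0419 + 0.6167·0.0000] = 3.5642
Node 0 (S = 55): V_0 = 1/1.08·[0.3833·23.7727 + 0.6167·3.5642] = 10.4730

$10.47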